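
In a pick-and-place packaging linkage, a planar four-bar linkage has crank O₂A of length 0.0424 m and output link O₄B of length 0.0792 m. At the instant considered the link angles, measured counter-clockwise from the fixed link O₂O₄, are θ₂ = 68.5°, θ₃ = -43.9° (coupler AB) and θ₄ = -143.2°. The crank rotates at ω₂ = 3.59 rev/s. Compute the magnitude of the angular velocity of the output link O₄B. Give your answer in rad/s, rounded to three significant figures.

11.3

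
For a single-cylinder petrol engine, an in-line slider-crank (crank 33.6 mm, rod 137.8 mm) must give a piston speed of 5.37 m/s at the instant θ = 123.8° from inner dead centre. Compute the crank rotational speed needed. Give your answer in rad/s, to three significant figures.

223

For an in-line slider-crank, |v_piston| = rω|sinθ|·[1 + r cosθ/√(L² − r² sin²θ)].
With r = 0.0336 m, L = 0.1378 m, θ = 123.8°: the bracketed kinematic factor |dx/dθ| = 0.024054 m.
ω = v/|dx/dθ| = 5.37/0.024054 = 223.25 rad/s.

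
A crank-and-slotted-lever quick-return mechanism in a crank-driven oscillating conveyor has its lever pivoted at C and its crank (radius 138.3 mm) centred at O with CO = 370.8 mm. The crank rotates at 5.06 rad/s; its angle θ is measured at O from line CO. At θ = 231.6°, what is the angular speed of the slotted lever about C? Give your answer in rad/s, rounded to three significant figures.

ω = 5.06 rad/s
Crank pin A relative to C: A = (d + r cosθ, r sinθ); lever angle φ = atan2(r sinθ, d + r cosθ).
Differentiating tanφ: φ̇ = rω(d cosθ + r)/(d² + r² + 2dr cosθ).
d² + r² + 2dr cosθ = |CA|² = 0.0929126 m²;  d cosθ + r = -0.092022 m.
|ω_lever| = |0.1383·5.06·-0.092022| / 0.0929126 = 0.69309 rad/s.

0.693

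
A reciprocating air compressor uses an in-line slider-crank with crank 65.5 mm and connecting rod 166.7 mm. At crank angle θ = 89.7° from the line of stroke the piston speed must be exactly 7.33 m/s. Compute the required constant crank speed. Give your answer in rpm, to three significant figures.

1070

For an in-line slider-crank, |v_piston| = rω|sinθ|·[1 + r cosθ/√(L² − r² sin²θ)].
With r = 0.0655 m, L = 0.1667 m, θ = 89.7°: the bracketed kinematic factor |dx/dθ| = 0.065646 m.
ω = v/|dx/dθ| = 7.33/0.065646 = 111.66 rad/s.
N = 60ω/(2π) = 1066.3 rpm.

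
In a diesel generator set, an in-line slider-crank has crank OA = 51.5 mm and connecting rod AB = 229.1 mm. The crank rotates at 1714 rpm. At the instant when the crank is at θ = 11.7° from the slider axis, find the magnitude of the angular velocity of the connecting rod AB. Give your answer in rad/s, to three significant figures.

39.6

ω = 179.5 rad/s (converted from 1714 rpm).
The rod makes angle φ with the slider axis where L sinφ = r sinθ; differentiating, L cosφ·φ̇ = r ω cosθ.
L cosφ = √(L² − r² sin²θ) = 0.22886 m.
|ω_rod| = r ω |cosθ| / √(L² − r² sin²θ) = 0.0515·179.5·0.97922/0.22886 = 39.551 rad/s.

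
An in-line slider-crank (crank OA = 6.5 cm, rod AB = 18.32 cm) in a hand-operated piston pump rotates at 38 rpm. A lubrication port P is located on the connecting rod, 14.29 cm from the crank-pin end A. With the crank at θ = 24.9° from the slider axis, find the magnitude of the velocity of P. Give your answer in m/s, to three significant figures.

ω = 3.979 rad/s.  Crank-pin speed |V_A| = rω = 0.25866 m/s, perpendicular to OA.
Rod angle: sinφ = −(r/L) sinθ ⇒ φ = -8.591°; ω_rod = −rω cosθ/√(L²−r²sin²θ) = -1.2952 rad/s.
V_P = V_A + ω_rod × AP, with AP = 0.1429 m along the rod.
Components: V_Px = −rω sinθ − a·ω_rod·sinφ = -0.13655 m/s;  V_Py = rω cosθ + a·ω_rod·cosφ = +0.05161 m/s.
|V_P| = √(V_Px² + V_Py²) = 0.14598 m/s.

0.146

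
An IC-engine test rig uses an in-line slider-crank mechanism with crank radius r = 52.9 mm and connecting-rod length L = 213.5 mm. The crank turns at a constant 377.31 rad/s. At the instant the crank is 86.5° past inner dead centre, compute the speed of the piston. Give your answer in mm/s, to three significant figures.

20200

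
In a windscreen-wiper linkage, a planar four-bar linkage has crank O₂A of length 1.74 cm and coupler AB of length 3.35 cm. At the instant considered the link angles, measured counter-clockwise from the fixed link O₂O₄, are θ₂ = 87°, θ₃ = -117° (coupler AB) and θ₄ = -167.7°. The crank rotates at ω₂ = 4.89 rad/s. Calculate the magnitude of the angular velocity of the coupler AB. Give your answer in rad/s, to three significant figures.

3.17

ω₂ = 4.89 rad/s
Differentiating the loop-closure r₂e^{iθ₂}+r₃e^{iθ₃}=r₁+r₄e^{iθ₄} gives r₂ω₂e^{iθ₂}+r₃ω₃e^{iθ₃}=r₄ω₄e^{iθ₄}.
Eliminating the other unknown: ω₃ = r₂ω₂ sin(θ₄−θ₂) / [r₃ sin(θ₃−θ₄)].
Numerator sine = +0.96456; denominator sine = +0.77384.
Result = 0.0174·4.89·(+0.96456) / (0.0335·(+0.77384)) = +3.1658 rad/s; magnitude 3.1658 rad/s.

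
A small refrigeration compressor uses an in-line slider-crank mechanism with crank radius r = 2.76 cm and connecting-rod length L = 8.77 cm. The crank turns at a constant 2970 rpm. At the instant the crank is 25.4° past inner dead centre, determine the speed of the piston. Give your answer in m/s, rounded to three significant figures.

ω = 2π·2970/60 = 311 rad/s
For an in-line slider-crank, x = r cosθ + √(L² − r² sin²θ), so v = −rω sinθ·[1 + r cosθ/√(L² − r² sin²θ)].
With r = 0.0276 m, L = 0.0877 m, θ = 25.4°: √(L² − r² sin²θ) = 0.086897 m.
v = −0.0276·311·0.42894·[1 + 0.0276·0.90334/0.086897] = -4.7384 m/s.
|v| = 4.7384 m/s.

4.74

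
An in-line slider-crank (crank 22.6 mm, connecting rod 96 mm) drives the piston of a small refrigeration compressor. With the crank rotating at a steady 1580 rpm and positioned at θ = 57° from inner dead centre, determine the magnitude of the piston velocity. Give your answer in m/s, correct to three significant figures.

3.55

ω = 2π·1580/60 = 165.5 rad/s
For an in-line slider-crank, x = r cosθ + √(L² − r² sin²θ), so v = −rω sinθ·[1 + r cosθ/√(L² − r² sin²θ)].
With r = 0.0226 m, L = 0.096 m, θ = 57°: √(L² − r² sin²θ) = 0.09411 m.
v = −0.0226·165.5·0.83867·[1 + 0.0226·0.54464/0.09411] = -3.5462 m/s.
|v| = 3.5462 m/s.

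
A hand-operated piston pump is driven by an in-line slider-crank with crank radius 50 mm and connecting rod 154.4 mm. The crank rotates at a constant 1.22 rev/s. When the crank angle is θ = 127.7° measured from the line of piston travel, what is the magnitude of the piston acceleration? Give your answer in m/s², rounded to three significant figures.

2.02

ω = 2π·1.22 = 7.665 rad/s
x(θ) = r cosθ + √(L² − r² sin²θ); with ω constant, a = ω²·d²x/dθ².
d²x/dθ² = −r cosθ − r²(cos2θ)/√u − r⁴ sin²2θ/(4u^{3/2}),  u = L² − r² sin²θ = 0.0222743 m².
Substituting r = 0.05 m, L = 0.1544 m, θ = 127.7°: d²x/dθ² = +0.034359 m.
a = ω²·d²x/dθ² = (7.665)²·(+0.034359) = +2.0189 m/s²;  |a| = 2.0189 m/s².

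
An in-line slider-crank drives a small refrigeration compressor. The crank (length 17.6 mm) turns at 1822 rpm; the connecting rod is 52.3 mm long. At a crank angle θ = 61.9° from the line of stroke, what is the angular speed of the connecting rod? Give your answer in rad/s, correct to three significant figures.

31.7

ω = 190.8 rad/s (converted from 1822 rpm).
The rod makes angle φ with the slider axis where L sinφ = r sinθ; differentiating, L cosφ·φ̇ = r ω cosθ.
L cosφ = √(L² − r² sin²θ) = 0.049942 m.
|ω_rod| = r ω |cosθ| / √(L² − r² sin²θ) = 0.0176·190.8·0.47101/0.049942 = 31.67 rad/s.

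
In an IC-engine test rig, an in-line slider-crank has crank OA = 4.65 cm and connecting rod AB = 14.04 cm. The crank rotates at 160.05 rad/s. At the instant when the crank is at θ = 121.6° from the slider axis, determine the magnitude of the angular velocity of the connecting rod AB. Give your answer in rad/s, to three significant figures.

ω = 160.1 rad/s
The rod makes angle φ with the slider axis where L sinφ = r sinθ; differentiating, L cosφ·φ̇ = r ω cosθ.
L cosφ = √(L² − r² sin²θ) = 0.1347 m.
|ω_rod| = r ω |cosθ| / √(L² − r² sin²θ) = 0.0465·160.1·0.52399/0.1347 = 28.951 rad/s.

29.0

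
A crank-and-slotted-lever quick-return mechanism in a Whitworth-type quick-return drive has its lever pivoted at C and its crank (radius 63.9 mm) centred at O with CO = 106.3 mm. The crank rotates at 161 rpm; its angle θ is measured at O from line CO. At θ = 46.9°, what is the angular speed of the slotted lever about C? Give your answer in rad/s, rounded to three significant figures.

ω = 16.86 rad/s (from 161 rpm).
Crank pin A relative to C: A = (d + r cosθ, r sinθ); lever angle φ = atan2(r sinθ, d + r cosθ).
Differentiating tanφ: φ̇ = rω(d cosθ + r)/(d² + r² + 2dr cosθ).
d² + r² + 2dr cosθ = |CA|² = 0.0246653 m²;  d cosθ + r = +0.13653 m.
|ω_lever| = |0.0639·16.86·+0.13653| / 0.0246653 = 5.9635 rad/s.

5.96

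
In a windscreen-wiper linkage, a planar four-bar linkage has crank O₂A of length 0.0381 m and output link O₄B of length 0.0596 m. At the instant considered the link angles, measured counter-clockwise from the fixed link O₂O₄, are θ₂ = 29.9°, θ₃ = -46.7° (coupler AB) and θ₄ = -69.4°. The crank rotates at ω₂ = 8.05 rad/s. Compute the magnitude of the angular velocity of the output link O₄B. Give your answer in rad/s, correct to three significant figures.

13.0

ω₂ = 8.05 rad/s
Differentiating the loop-closure r₂e^{iθ₂}+r₃e^{iθ₃}=r₁+r₄e^{iθ₄} gives r₂ω₂e^{iθ₂}+r₃ω₃e^{iθ₃}=r₄ω₄e^{iθ₄}.
Eliminating the other unknown: ω₄ = r₂ω₂ sin(θ₂−θ₃) / [r₄ sin(θ₄−θ₃)].
Numerator sine = +0.97278; denominator sine = -0.38591.
Result = 0.0381·8.05·(+0.97278) / (0.0596·(-0.38591)) = -12.972 rad/s; magnitude 12.972 rad/s.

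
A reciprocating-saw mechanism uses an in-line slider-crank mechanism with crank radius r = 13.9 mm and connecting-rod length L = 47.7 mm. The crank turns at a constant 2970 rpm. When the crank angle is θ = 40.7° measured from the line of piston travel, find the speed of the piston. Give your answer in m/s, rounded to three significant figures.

ω = 2π·2970/60 = 311 rad/s
For an in-line slider-crank, x = r cosθ + √(L² − r² sin²θ), so v = −rω sinθ·[1 + r cosθ/√(L² − r² sin²θ)].
With r = 0.0139 m, L = 0.0477 m, θ = 40.7°: √(L² − r² sin²θ) = 0.046831 m.
v = −0.0139·311·0.65210·[1 + 0.0139·0.75813/0.046831] = -3.4535 m/s.
|v| = 3.4535 m/s.

3.45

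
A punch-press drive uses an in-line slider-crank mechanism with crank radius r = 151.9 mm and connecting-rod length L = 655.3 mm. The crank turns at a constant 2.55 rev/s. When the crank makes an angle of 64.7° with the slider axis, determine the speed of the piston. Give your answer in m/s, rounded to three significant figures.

ω = 2π·2.55 = 16.02 rad/s
For an in-line slider-crank, x = r cosθ + √(L² − r² sin²θ), so v = −rω sinθ·[1 + r cosθ/√(L² − r² sin²θ)].
With r = 0.1519 m, L = 0.6553 m, θ = 64.7°: √(L² − r² sin²θ) = 0.64075 m.
v = −0.1519·16.02·0.90408·[1 + 0.1519·0.42736/0.64075] = -2.4232 m/s.
|v| = 2.4232 m/s.

2.42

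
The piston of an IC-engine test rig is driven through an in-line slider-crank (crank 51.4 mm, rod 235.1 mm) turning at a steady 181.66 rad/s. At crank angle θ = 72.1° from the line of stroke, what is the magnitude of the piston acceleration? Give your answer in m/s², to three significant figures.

215

ω = 181.7 rad/s
x(θ) = r cosθ + √(L² − r² sin²θ); with ω constant, a = ω²·d²x/dθ².
d²x/dθ² = −r cosθ − r²(cos2θ)/√u − r⁴ sin²2θ/(4u^{3/2}),  u = L² − r² sin²θ = 0.0528796 m².
Substituting r = 0.0514 m, L = 0.2351 m, θ = 72.1°: d²x/dθ² = -0.0065289 m.
a = ω²·d²x/dθ² = (181.7)²·(-0.0065289) = -215.46 m/s²;  |a| = 215.46 m/s².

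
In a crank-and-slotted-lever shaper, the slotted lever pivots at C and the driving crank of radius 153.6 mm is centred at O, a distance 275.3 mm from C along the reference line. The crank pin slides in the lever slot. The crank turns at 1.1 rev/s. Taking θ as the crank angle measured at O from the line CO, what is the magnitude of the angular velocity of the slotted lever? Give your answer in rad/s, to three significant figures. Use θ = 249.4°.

0.865

ω = 6.912 rad/s (from 1.1 rev/s).
Crank pin A relative to C: A = (d + r cosθ, r sinθ); lever angle φ = atan2(r sinθ, d + r cosθ).
Differentiating tanφ: φ̇ = rω(d cosθ + r)/(d² + r² + 2dr cosθ).
d² + r² + 2dr cosθ = |CA|² = 0.069627 m²;  d cosθ + r = +0.056738 m.
|ω_lever| = |0.1536·6.912·+0.056738| / 0.069627 = 0.86509 rad/s.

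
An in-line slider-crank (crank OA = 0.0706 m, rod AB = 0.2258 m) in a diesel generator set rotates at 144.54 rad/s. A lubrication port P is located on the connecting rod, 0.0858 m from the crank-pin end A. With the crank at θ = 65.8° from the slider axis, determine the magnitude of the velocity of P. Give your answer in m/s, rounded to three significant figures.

ω = 144.5 rad/s.  Crank-pin speed |V_A| = rω = 10.205 m/s, perpendicular to OA.
Rod angle: sinφ = −(r/L) sinθ ⇒ φ = -16.570°; ω_rod = −rω cosθ/√(L²−r²sin²θ) = -19.328 rad/s.
V_P = V_A + ω_rod × AP, with AP = 0.0858 m along the rod.
Components: V_Px = −rω sinθ − a·ω_rod·sinφ = -9.7807 m/s;  V_Py = rω cosθ + a·ω_rod·cosφ = +2.5936 m/s.
|V_P| = √(V_Px² + V_Py²) = 10.119 m/s.

10.1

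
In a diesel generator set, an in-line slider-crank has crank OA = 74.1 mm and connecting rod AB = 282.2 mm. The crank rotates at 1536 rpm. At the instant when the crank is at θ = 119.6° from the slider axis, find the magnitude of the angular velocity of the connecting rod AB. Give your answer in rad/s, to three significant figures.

21.4

ω = 160.8 rad/s (converted from 1536 rpm).
The rod makes angle φ with the slider axis where L sinφ = r sinθ; differentiating, L cosφ·φ̇ = r ω cosθ.
L cosφ = √(L² − r² sin²θ) = 0.27475 m.
|ω_rod| = r ω |cosθ| / √(L² − r² sin²θ) = 0.0741·160.8·0.49394/0.27475 = 21.428 rad/s.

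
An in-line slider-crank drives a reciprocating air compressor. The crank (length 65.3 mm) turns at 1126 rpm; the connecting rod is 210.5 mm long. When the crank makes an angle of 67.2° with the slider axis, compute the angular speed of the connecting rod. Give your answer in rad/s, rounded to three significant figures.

14.8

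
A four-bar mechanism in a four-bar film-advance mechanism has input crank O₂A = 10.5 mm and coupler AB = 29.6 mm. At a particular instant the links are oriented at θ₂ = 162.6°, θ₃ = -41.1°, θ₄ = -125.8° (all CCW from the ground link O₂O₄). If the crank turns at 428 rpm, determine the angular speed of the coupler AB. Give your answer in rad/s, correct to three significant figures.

15.2

ω₂ = 44.82 rad/s (from 428 rpm).
Differentiating the loop-closure r₂e^{iθ₂}+r₃e^{iθ₃}=r₁+r₄e^{iθ₄} gives r₂ω₂e^{iθ₂}+r₃ω₃e^{iθ₃}=r₄ω₄e^{iθ₄}.
Eliminating the other unknown: ω₃ = r₂ω₂ sin(θ₄−θ₂) / [r₃ sin(θ₃−θ₄)].
Numerator sine = +0.94888; denominator sine = +0.99572.
Result = 0.0105·44.82·(+0.94888) / (0.0296·(+0.99572)) = +15.151 rad/s; magnitude 15.151 rad/s.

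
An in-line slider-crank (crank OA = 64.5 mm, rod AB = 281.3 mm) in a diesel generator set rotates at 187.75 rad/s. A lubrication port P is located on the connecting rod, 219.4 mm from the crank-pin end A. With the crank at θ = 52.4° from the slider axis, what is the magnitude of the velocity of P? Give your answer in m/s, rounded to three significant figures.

ω = 187.8 rad/s.  Crank-pin speed |V_A| = rω = 12.11 m/s, perpendicular to OA.
Rod angle: sinφ = −(r/L) sinθ ⇒ φ = -10.467°; ω_rod = −rω cosθ/√(L²−r²sin²θ) = -26.711 rad/s.
V_P = V_A + ω_rod × AP, with AP = 0.2194 m along the rod.
Components: V_Px = −rω sinθ − a·ω_rod·sinφ = -10.659 m/s;  V_Py = rω cosθ + a·ω_rod·cosφ = +1.6259 m/s.
|V_P| = √(V_Px² + V_Py²) = 10.782 m/s.

10.8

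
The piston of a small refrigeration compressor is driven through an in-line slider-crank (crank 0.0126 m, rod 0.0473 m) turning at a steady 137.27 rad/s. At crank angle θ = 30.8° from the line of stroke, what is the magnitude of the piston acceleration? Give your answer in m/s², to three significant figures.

ω = 137.3 rad/s
x(θ) = r cosθ + √(L² − r² sin²θ); with ω constant, a = ω²·d²x/dθ².
d²x/dθ² = −r cosθ − r²(cos2θ)/√u − r⁴ sin²2θ/(4u^{3/2}),  u = L² − r² sin²θ = 0.00219567 m².
Substituting r = 0.0126 m, L = 0.0473 m, θ = 30.8°: d²x/dθ² = -0.012482 m.
a = ω²·d²x/dθ² = (137.3)²·(-0.012482) = -235.19 m/s²;  |a| = 235.19 m/s².

235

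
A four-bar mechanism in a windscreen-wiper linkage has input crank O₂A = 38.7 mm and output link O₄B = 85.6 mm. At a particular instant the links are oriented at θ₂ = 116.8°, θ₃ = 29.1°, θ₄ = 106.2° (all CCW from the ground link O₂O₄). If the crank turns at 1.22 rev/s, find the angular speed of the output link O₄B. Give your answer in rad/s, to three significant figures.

3.55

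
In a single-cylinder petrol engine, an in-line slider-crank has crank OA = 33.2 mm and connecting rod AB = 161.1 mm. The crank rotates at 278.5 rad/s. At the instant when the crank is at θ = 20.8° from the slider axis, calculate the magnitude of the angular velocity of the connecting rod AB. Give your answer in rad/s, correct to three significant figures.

53.8

ω = 278.5 rad/s
The rod makes angle φ with the slider axis where L sinφ = r sinθ; differentiating, L cosφ·φ̇ = r ω cosθ.
L cosφ = √(L² − r² sin²θ) = 0.16067 m.
|ω_rod| = r ω |cosθ| / √(L² − r² sin²θ) = 0.0332·278.5·0.93483/0.16067 = 53.798 rad/s.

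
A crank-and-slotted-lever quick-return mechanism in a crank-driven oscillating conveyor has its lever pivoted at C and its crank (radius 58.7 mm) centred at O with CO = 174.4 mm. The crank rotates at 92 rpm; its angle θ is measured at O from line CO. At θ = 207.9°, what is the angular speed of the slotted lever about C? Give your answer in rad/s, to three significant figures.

3.42

ω = 9.634 rad/s (from 92 rpm).
Crank pin A relative to C: A = (d + r cosθ, r sinθ); lever angle φ = atan2(r sinθ, d + r cosθ).
Differentiating tanφ: φ̇ = rω(d cosθ + r)/(d² + r² + 2dr cosθ).
d² + r² + 2dr cosθ = |CA|² = 0.0157663 m²;  d cosθ + r = -0.095429 m.
|ω_lever| = |0.0587·9.634·-0.095429| / 0.0157663 = 3.423 rad/s.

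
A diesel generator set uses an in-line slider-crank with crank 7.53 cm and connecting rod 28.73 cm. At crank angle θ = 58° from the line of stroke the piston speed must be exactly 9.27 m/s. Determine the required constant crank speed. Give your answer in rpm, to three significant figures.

For an in-line slider-crank, |v_piston| = rω|sinθ|·[1 + r cosθ/√(L² − r² sin²θ)].
With r = 0.0753 m, L = 0.2873 m, θ = 58°: the bracketed kinematic factor |dx/dθ| = 0.072955 m.
ω = v/|dx/dθ| = 9.27/0.072955 = 127.07 rad/s.
N = 60ω/(2π) = 1213.4 rpm.

1210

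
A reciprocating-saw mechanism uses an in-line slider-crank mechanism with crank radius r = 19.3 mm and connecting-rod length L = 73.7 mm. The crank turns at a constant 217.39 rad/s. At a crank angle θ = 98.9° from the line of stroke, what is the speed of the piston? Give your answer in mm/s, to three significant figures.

3970

ω = 217.4 rad/s
For an in-line slider-crank, x = r cosθ + √(L² − r² sin²θ), so v = −rω sinθ·[1 + r cosθ/√(L² − r² sin²θ)].
With r = 0.0193 m, L = 0.0737 m, θ = 98.9°: √(L² − r² sin²θ) = 0.071191 m.
v = −0.0193·217.4·0.98796·[1 + 0.0193·-0.15471/0.071191] = -3.9713 m/s.
|v| = 3.9713 m/s = 3971.3 mm/s.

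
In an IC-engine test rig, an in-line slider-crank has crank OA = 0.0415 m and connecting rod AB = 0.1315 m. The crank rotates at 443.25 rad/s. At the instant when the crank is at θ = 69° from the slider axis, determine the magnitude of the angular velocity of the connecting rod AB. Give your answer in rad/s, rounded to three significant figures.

52.5

ω = 443.2 rad/s
The rod makes angle φ with the slider axis where L sinφ = r sinθ; differentiating, L cosφ·φ̇ = r ω cosθ.
L cosφ = √(L² − r² sin²θ) = 0.12566 m.
|ω_rod| = r ω |cosθ| / √(L² − r² sin²θ) = 0.0415·443.2·0.35837/0.12566 = 52.459 rad/s.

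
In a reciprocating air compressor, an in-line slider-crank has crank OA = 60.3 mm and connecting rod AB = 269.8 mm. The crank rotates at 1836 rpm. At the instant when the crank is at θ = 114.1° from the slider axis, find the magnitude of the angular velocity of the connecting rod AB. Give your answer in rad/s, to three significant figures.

17.9

ω = 192.3 rad/s (converted from 1836 rpm).
The rod makes angle φ with the slider axis where L sinφ = r sinθ; differentiating, L cosφ·φ̇ = r ω cosθ.
L cosφ = √(L² − r² sin²θ) = 0.26413 m.
|ω_rod| = r ω |cosθ| / √(L² − r² sin²θ) = 0.0603·192.3·0.40833/0.26413 = 17.923 rad/s.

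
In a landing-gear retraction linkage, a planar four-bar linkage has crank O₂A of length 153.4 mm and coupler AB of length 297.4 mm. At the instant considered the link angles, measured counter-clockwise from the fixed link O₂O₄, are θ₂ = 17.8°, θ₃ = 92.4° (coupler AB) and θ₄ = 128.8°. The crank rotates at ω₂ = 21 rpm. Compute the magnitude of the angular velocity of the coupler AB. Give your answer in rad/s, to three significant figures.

1.78

ω₂ = 2.199 rad/s (from 21 rpm).
Differentiating the loop-closure r₂e^{iθ₂}+r₃e^{iθ₃}=r₁+r₄e^{iθ₄} gives r₂ω₂e^{iθ₂}+r₃ω₃e^{iθ₃}=r₄ω₄e^{iθ₄}.
Eliminating the other unknown: ω₃ = r₂ω₂ sin(θ₄−θ₂) / [r₃ sin(θ₃−θ₄)].
Numerator sine = +0.93358; denominator sine = -0.59342.
Result = 0.1534·2.199·(+0.93358) / (0.2974·(-0.59342)) = -1.7845 rad/s; magnitude 1.7845 rad/s.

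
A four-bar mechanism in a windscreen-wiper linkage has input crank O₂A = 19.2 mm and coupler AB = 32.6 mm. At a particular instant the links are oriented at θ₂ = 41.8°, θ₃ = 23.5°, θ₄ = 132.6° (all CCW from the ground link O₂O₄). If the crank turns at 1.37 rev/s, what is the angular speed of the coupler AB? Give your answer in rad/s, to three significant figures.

ω₂ = 8.608 rad/s (from 1.37 rev/s).
Differentiating the loop-closure r₂e^{iθ₂}+r₃e^{iθ₃}=r₁+r₄e^{iθ₄} gives r₂ω₂e^{iθ₂}+r₃ω₃e^{iθ₃}=r₄ω₄e^{iθ₄}.
Eliminating the other unknown: ω₃ = r₂ω₂ sin(θ₄−θ₂) / [r₃ sin(θ₃−θ₄)].
Numerator sine = +0.99990; denominator sine = -0.94495.
Result = 0.0192·8.608·(+0.99990) / (0.0326·(-0.94495)) = -5.3646 rad/s; magnitude 5.3646 rad/s.

5.36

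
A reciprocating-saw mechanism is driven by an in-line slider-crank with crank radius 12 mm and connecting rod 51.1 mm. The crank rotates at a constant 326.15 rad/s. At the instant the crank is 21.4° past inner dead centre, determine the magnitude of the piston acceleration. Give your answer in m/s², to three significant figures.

1410

ω = 326.1 rad/s
x(θ) = r cosθ + √(L² − r² sin²θ); with ω constant, a = ω²·d²x/dθ².
d²x/dθ² = −r cosθ − r²(cos2θ)/√u − r⁴ sin²2θ/(4u^{3/2}),  u = L² − r² sin²θ = 0.00259204 m².
Substituting r = 0.012 m, L = 0.0511 m, θ = 21.4°: d²x/dθ² = -0.013266 m.
a = ω²·d²x/dθ² = (326.1)²·(-0.013266) = -1411.2 m/s²;  |a| = 1411.2 m/s².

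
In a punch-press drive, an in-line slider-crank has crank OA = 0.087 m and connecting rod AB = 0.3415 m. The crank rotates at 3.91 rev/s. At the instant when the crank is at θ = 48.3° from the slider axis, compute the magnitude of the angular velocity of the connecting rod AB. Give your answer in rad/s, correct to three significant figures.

ω = 24.57 rad/s (converted from 3.91 rev/s).
The rod makes angle φ with the slider axis where L sinφ = r sinθ; differentiating, L cosφ·φ̇ = r ω cosθ.
L cosφ = √(L² − r² sin²θ) = 0.33527 m.
|ω_rod| = r ω |cosθ| / √(L² − r² sin²θ) = 0.087·24.57·0.66523/0.33527 = 4.2409 rad/s.

4.24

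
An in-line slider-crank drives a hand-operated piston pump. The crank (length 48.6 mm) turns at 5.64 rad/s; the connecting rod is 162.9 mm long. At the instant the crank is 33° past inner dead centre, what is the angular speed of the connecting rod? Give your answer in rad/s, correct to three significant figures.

ω = 5.64 rad/s
The rod makes angle φ with the slider axis where L sinφ = r sinθ; differentiating, L cosφ·φ̇ = r ω cosθ.
L cosφ = √(L² − r² sin²θ) = 0.16074 m.
|ω_rod| = r ω |cosθ| / √(L² − r² sin²θ) = 0.0486·5.64·0.83867/0.16074 = 1.4302 rad/s.

1.43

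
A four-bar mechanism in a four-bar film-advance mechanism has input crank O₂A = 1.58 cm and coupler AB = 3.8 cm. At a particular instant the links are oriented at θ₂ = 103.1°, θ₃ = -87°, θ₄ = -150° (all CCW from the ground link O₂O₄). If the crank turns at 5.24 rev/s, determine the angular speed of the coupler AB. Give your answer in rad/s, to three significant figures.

14.7

ω₂ = 32.92 rad/s (from 5.24 rev/s).
Differentiating the loop-closure r₂e^{iθ₂}+r₃e^{iθ₃}=r₁+r₄e^{iθ₄} gives r₂ω₂e^{iθ₂}+r₃ω₃e^{iθ₃}=r₄ω₄e^{iθ₄}.
Eliminating the other unknown: ω₃ = r₂ω₂ sin(θ₄−θ₂) / [r₃ sin(θ₃−θ₄)].
Numerator sine = +0.95681; denominator sine = +0.89101.
Result = 0.0158·32.92·(+0.95681) / (0.038·(+0.89101)) = +14.7 rad/s; magnitude 14.7 rad/s.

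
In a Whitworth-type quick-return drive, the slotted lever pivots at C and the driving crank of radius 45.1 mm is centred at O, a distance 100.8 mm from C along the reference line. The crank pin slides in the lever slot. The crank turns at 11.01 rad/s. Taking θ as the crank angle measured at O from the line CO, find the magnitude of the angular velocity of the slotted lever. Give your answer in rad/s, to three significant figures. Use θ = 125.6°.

ω = 11.01 rad/s
Crank pin A relative to C: A = (d + r cosθ, r sinθ); lever angle φ = atan2(r sinθ, d + r cosθ).
Differentiating tanφ: φ̇ = rω(d cosθ + r)/(d² + r² + 2dr cosθ).
d² + r² + 2dr cosθ = |CA|² = 0.00690189 m²;  d cosθ + r = -0.013578 m.
|ω_lever| = |0.0451·11.01·-0.013578| / 0.00690189 = 0.97686 rad/s.

0.977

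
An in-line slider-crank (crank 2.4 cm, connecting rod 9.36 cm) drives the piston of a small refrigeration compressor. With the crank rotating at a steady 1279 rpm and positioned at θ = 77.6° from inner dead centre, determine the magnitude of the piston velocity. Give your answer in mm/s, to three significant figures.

3320

ω = 2π·1279/60 = 133.9 rad/s
For an in-line slider-crank, x = r cosθ + √(L² − r² sin²θ), so v = −rω sinθ·[1 + r cosθ/√(L² − r² sin²θ)].
With r = 0.024 m, L = 0.0936 m, θ = 77.6°: √(L² − r² sin²θ) = 0.090617 m.
v = −0.024·133.9·0.97667·[1 + 0.024·0.21474/0.090617] = -3.318 m/s.
|v| = 3.318 m/s = 3318 mm/s.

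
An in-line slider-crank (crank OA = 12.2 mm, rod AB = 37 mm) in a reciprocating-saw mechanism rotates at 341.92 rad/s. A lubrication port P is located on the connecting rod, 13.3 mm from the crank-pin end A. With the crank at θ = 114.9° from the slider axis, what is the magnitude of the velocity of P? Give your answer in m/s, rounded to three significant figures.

3.76

ω = 341.9 rad/s.  Crank-pin speed |V_A| = rω = 4.1714 m/s, perpendicular to OA.
Rod angle: sinφ = −(r/L) sinθ ⇒ φ = -17.402°; ω_rod = −rω cosθ/√(L²−r²sin²θ) = +49.745 rad/s.
V_P = V_A + ω_rod × AP, with AP = 0.0133 m along the rod.
Components: V_Px = −rω sinθ − a·ω_rod·sinφ = -3.5858 m/s;  V_Py = rω cosθ + a·ω_rod·cosφ = -1.125 m/s.
|V_P| = √(V_Px² + V_Py²) = 3.7581 m/s.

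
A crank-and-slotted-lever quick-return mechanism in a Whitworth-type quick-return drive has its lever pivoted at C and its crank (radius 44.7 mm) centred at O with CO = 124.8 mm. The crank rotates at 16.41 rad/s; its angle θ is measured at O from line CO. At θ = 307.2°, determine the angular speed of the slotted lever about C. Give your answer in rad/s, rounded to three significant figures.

3.62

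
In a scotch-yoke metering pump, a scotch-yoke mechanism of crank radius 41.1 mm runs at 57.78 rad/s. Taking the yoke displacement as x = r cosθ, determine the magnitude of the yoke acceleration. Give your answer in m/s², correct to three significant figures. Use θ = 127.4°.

83.3

ω = 57.78 rad/s
x = r cosθ ⇒ ẍ = −rω² cosθ (ω constant).
|a| = rω²|cosθ| = 0.0411·(57.78)²·|cos 127.4°| = 83.34 m/s².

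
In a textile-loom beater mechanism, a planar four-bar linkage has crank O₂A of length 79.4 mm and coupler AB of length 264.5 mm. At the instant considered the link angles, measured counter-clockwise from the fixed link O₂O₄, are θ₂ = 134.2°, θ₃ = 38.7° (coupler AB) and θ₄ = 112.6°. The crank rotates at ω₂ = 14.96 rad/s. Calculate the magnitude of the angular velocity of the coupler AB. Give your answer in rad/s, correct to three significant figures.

ω₂ = 14.96 rad/s
Differentiating the loop-closure r₂e^{iθ₂}+r₃e^{iθ₃}=r₁+r₄e^{iθ₄} gives r₂ω₂e^{iθ₂}+r₃ω₃e^{iθ₃}=r₄ω₄e^{iθ₄}.
Eliminating the other unknown: ω₃ = r₂ω₂ sin(θ₄−θ₂) / [r₃ sin(θ₃−θ₄)].
Numerator sine = -0.36812; denominator sine = -0.96078.
Result = 0.0794·14.96·(-0.36812) / (0.2645·(-0.96078)) = +1.7207 rad/s; magnitude 1.7207 rad/s.

1.72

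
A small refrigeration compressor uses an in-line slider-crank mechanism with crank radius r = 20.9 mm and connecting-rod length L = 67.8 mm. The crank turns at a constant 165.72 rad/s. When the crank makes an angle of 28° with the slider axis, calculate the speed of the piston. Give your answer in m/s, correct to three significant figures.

2.07

ω = 165.7 rad/s
For an in-line slider-crank, x = r cosθ + √(L² − r² sin²θ), so v = −rω sinθ·[1 + r cosθ/√(L² − r² sin²θ)].
With r = 0.0209 m, L = 0.0678 m, θ = 28°: √(L² − r² sin²θ) = 0.067086 m.
v = −0.0209·165.7·0.46947·[1 + 0.0209·0.88295/0.067086] = -2.0733 m/s.
|v| = 2.0733 m/s.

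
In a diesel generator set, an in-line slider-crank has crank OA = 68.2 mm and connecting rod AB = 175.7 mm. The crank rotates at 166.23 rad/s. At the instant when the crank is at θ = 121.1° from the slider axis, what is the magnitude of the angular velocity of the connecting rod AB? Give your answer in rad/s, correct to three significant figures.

35.3

ω = 166.2 rad/s
The rod makes angle φ with the slider axis where L sinφ = r sinθ; differentiating, L cosφ·φ̇ = r ω cosθ.
L cosφ = √(L² − r² sin²θ) = 0.16571 m.
|ω_rod| = r ω |cosθ| / √(L² − r² sin²θ) = 0.0682·166.2·0.51653/0.16571 = 35.338 rad/s.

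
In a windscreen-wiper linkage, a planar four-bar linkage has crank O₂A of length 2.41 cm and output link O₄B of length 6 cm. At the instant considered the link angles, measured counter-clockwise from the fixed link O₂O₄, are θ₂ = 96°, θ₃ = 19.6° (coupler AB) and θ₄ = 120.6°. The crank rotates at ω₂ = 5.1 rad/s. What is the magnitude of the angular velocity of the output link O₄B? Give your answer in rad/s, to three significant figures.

ω₂ = 5.1 rad/s
Differentiating the loop-closure r₂e^{iθ₂}+r₃e^{iθ₃}=r₁+r₄e^{iθ₄} gives r₂ω₂e^{iθ₂}+r₃ω₃e^{iθ₃}=r₄ω₄e^{iθ₄}.
Eliminating the other unknown: ω₄ = r₂ω₂ sin(θ₂−θ₃) / [r₄ sin(θ₄−θ₃)].
Numerator sine = +0.97196; denominator sine = +0.98163.
Result = 0.0241·5.1·(+0.97196) / (0.06·(+0.98163)) = +2.0283 rad/s; magnitude 2.0283 rad/s.

2.03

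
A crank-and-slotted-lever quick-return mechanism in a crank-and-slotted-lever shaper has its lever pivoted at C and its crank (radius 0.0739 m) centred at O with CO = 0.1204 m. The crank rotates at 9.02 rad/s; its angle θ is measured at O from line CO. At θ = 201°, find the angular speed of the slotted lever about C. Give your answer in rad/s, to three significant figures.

7.67

ω = 9.02 rad/s
Crank pin A relative to C: A = (d + r cosθ, r sinθ); lever angle φ = atan2(r sinθ, d + r cosθ).
Differentiating tanφ: φ̇ = rω(d cosθ + r)/(d² + r² + 2dr cosθ).
d² + r² + 2dr cosθ = |CA|² = 0.00334419 m²;  d cosθ + r = -0.038503 m.
|ω_lever| = |0.0739·9.02·-0.038503| / 0.00334419 = 7.6746 rad/s.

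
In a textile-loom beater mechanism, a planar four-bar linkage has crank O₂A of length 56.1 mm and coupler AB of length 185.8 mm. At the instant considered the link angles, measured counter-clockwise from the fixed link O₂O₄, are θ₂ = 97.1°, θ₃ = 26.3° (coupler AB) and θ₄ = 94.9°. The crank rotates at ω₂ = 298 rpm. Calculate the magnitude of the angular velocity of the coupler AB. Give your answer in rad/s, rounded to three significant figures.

ω₂ = 31.21 rad/s (from 298 rpm).
Differentiating the loop-closure r₂e^{iθ₂}+r₃e^{iθ₃}=r₁+r₄e^{iθ₄} gives r₂ω₂e^{iθ₂}+r₃ω₃e^{iθ₃}=r₄ω₄e^{iθ₄}.
Eliminating the other unknown: ω₃ = r₂ω₂ sin(θ₄−θ₂) / [r₃ sin(θ₃−θ₄)].
Numerator sine = -0.03839; denominator sine = -0.93106.
Result = 0.0561·31.21·(-0.03839) / (0.1858·(-0.93106)) = +0.38849 rad/s; magnitude 0.38849 rad/s.

0.388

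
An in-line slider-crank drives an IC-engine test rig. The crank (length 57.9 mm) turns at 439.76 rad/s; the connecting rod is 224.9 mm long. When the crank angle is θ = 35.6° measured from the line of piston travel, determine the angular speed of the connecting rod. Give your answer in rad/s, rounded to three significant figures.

ω = 439.8 rad/s
The rod makes angle φ with the slider axis where L sinφ = r sinθ; differentiating, L cosφ·φ̇ = r ω cosθ.
L cosφ = √(L² − r² sin²θ) = 0.22236 m.
|ω_rod| = r ω |cosθ| / √(L² − r² sin²θ) = 0.0579·439.8·0.81310/0.22236 = 93.107 rad/s.

93.1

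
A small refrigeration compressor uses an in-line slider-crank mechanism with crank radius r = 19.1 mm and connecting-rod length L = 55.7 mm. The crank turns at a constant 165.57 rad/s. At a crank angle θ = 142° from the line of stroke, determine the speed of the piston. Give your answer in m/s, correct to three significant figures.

ω = 165.6 rad/s
For an in-line slider-crank, x = r cosθ + √(L² − r² sin²θ), so v = −rω sinθ·[1 + r cosθ/√(L² − r² sin²θ)].
With r = 0.0191 m, L = 0.0557 m, θ = 142°: √(L² − r² sin²θ) = 0.054445 m.
v = −0.0191·165.6·0.61566·[1 + 0.0191·-0.78801/0.054445] = -1.4087 m/s.
|v| = 1.4087 m/s.

1.41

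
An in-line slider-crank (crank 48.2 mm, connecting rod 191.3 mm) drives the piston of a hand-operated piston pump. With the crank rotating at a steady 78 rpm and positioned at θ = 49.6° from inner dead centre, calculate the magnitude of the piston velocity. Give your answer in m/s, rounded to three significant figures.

ω = 2π·78/60 = 8.168 rad/s
For an in-line slider-crank, x = r cosθ + √(L² − r² sin²θ), so v = −rω sinθ·[1 + r cosθ/√(L² − r² sin²θ)].
With r = 0.0482 m, L = 0.1913 m, θ = 49.6°: √(L² − r² sin²θ) = 0.18775 m.
v = −0.0482·8.168·0.76154·[1 + 0.0482·0.64812/0.18775] = -0.34971 m/s.
|v| = 0.34971 m/s.

0.350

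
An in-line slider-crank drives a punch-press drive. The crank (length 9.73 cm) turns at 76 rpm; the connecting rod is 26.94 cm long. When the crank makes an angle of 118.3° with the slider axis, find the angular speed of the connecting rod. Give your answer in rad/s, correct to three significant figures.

1.44

ω = 7.959 rad/s (converted from 76 rpm).
The rod makes angle φ with the slider axis where L sinφ = r sinθ; differentiating, L cosφ·φ̇ = r ω cosθ.
L cosφ = √(L² − r² sin²θ) = 0.25542 m.
|ω_rod| = r ω |cosθ| / √(L² − r² sin²θ) = 0.0973·7.959·0.47409/0.25542 = 1.4374 rad/s.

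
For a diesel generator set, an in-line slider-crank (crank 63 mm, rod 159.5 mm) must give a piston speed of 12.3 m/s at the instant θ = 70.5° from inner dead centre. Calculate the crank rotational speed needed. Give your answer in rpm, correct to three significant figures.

For an in-line slider-crank, |v_piston| = rω|sinθ|·[1 + r cosθ/√(L² − r² sin²θ)].
With r = 0.063 m, L = 0.1595 m, θ = 70.5°: the bracketed kinematic factor |dx/dθ| = 0.067823 m.
ω = v/|dx/dθ| = 12.3/0.067823 = 181.35 rad/s.
N = 60ω/(2π) = 1731.8 rpm.

1730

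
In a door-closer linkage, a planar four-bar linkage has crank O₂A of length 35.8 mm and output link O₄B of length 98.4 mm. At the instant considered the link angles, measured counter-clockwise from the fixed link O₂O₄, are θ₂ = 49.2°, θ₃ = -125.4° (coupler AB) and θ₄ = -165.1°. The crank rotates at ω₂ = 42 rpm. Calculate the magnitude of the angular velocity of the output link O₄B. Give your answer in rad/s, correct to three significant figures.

0.236

ω₂ = 4.398 rad/s (from 42 rpm).
Differentiating the loop-closure r₂e^{iθ₂}+r₃e^{iθ₃}=r₁+r₄e^{iθ₄} gives r₂ω₂e^{iθ₂}+r₃ω₃e^{iθ₃}=r₄ω₄e^{iθ₄}.
Eliminating the other unknown: ω₄ = r₂ω₂ sin(θ₂−θ₃) / [r₄ sin(θ₄−θ₃)].
Numerator sine = +0.09411; denominator sine = -0.63877.
Result = 0.0358·4.398·(+0.09411) / (0.0984·(-0.63877)) = -0.23575 rad/s; magnitude 0.23575 rad/s.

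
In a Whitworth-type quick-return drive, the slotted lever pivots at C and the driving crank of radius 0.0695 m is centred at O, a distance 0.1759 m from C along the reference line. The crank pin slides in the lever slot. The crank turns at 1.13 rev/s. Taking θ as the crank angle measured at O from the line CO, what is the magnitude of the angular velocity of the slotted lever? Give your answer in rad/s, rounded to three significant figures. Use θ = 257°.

ω = 7.1 rad/s (from 1.13 rev/s).
Crank pin A relative to C: A = (d + r cosθ, r sinθ); lever angle φ = atan2(r sinθ, d + r cosθ).
Differentiating tanφ: φ̇ = rω(d cosθ + r)/(d² + r² + 2dr cosθ).
d² + r² + 2dr cosθ = |CA|² = 0.030271 m²;  d cosθ + r = +0.029931 m.
|ω_lever| = |0.0695·7.1·+0.029931| / 0.030271 = 0.48791 rad/s.

0.488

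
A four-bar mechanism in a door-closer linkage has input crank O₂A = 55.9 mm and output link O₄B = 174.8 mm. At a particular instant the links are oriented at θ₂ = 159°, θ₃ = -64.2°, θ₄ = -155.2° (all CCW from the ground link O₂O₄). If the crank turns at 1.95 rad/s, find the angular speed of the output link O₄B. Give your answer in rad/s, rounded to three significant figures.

0.427

ω₂ = 1.95 rad/s
Differentiating the loop-closure r₂e^{iθ₂}+r₃e^{iθ₃}=r₁+r₄e^{iθ₄} gives r₂ω₂e^{iθ₂}+r₃ω₃e^{iθ₃}=r₄ω₄e^{iθ₄}.
Eliminating the other unknown: ω₄ = r₂ω₂ sin(θ₂−θ₃) / [r₄ sin(θ₄−θ₃)].
Numerator sine = -0.68455; denominator sine = -0.99985.
Result = 0.0559·1.95·(-0.68455) / (0.1748·(-0.99985)) = +0.42695 rad/s; magnitude 0.42695 rad/s.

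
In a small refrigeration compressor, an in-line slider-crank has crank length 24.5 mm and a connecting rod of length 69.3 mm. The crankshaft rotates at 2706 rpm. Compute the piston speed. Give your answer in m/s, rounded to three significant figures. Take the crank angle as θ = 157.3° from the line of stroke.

ω = 2π·2706/60 = 283.4 rad/s
For an in-line slider-crank, x = r cosθ + √(L² − r² sin²θ), so v = −rω sinθ·[1 + r cosθ/√(L² − r² sin²θ)].
With r = 0.0245 m, L = 0.0693 m, θ = 157.3°: √(L² − r² sin²θ) = 0.068652 m.
v = −0.0245·283.4·0.38591·[1 + 0.0245·-0.92254/0.068652] = -1.7971 m/s.
|v| = 1.7971 m/s.

1.80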